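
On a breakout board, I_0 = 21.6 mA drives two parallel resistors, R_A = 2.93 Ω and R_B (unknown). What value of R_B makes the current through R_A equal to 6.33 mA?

R_B ≈ 1.21 Ω

In a two-way split, I_A/I_0 = R_B/(R_A + R_B).
6.33/21.6 = R_B/(R_A + R_B) → R_B = R_A · (0.2931)/(1 − 0.2931) = 2.93 × 0.4145 = 1.215 Ω.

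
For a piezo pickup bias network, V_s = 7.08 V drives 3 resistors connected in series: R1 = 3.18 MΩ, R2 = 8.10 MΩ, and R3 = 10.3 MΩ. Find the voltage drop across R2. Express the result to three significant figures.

ΣR = 3.18 + 8.10 + 10.3 = 21.58 MΩ.
By the voltage-divider rule, V = 7.08 × 8.100/21.58 = 2.657 V.

V ≈ 2.66 V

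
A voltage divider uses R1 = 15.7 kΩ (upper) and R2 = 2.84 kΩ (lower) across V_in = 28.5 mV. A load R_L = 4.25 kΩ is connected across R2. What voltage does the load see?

R2 ‖ R_L = (2.84 × 4.25)/(2.84 + 4.25) = 1.702 kΩ.
Then V_out = V_in · R2'/(R1 + R2') = 28.5 × 1.702/17.40 = 2.788 mV.

V_out ≈ 2.79 mV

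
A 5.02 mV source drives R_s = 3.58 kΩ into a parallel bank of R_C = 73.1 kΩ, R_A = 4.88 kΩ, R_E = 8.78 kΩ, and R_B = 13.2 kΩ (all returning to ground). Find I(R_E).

Equivalent of the parallel group: R_p = 2.449 kΩ.
V_A by voltage divider: V_A = 5.02 × 2.449/(3.58 + 2.449) = 2.039 mV.
I(R_E) = V_A / R_E = 2.039/8.78 = 0.2323 µA.
(Check via current divider: I_total = 0.8326 µA; share G_k/ΣG = 0.2790 → same result.)

I ≈ 0.232 µA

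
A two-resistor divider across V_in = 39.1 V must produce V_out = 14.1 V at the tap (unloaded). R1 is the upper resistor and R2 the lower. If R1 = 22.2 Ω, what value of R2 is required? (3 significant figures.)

Required fraction k = V_out/V_in = 0.3606.
Rearranging, R2 = R1·k/(1−k) = 22.2 × 0.5640 = 12.52 Ω.

R2 ≈ 12.5 Ω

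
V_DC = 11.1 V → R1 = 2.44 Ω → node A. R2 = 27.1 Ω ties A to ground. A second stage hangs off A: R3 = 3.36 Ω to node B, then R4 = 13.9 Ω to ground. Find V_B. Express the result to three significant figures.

The second stage (R3 + R4 = 17.26 Ω) loads node A in parallel with R2.
R2 ‖ (R3+R4) = 10.54 Ω.
First divider: V_A = V_DC · 10.54/(2.44 + 10.54) = 9.014 V.
Then the unloaded second divider: V_B = V_A × R4/(R3+R4) = 9.014 × 0.8053 = 7.259 V.

V_B ≈ 7.26 V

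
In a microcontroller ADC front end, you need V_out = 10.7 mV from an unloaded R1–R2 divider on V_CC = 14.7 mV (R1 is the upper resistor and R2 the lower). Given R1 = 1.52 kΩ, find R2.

R2 ≈ 4.07 kΩ

V_out/V_CC = R2/(R1+R2) = 0.7279.
R2 = R1 · 0.7279/(1 − 0.7279) = 4.066 kΩ.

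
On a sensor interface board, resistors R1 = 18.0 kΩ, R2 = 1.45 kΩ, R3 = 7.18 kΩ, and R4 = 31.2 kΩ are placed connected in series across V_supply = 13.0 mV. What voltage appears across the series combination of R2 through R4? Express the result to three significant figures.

Series total: ΣR = 18.0 + 1.45 + 7.18 + 31.2 = 57.83 kΩ.
R_{R2..R4} = 1.45 + 7.18 + 31.2 = 39.83 kΩ.
V = V_supply · R/ΣR = 13.0 × 0.6887 = 8.954 mV.

V ≈ 8.95 mV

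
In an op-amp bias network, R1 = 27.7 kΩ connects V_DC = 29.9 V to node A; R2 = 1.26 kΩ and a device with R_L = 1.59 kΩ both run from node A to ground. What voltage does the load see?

The load sits in parallel with R2, giving an effective lower resistance R2' = R2·R_L/(R2+R_L) = 0.7029 kΩ.
Now apply the divider: V_out = 29.9 × 0.02475 = 0.7400 V.
(Unloaded it would be 1.30 V; the load pulls it down.)

V_out ≈ 0.740 V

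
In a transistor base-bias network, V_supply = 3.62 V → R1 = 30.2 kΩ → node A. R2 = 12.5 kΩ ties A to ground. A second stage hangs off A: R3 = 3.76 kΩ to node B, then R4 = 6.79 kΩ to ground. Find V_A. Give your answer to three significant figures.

Looking into the second stage from A: R3 + R4 = 10.55 kΩ appears in parallel with R2.
Effective lower resistance at A: R2 ‖ 10.55 = 5.721 kΩ.
V_A = 3.62 × 5.721/(30.2 + 5.721) = 0.5766 V.

V_A ≈ 0.577 V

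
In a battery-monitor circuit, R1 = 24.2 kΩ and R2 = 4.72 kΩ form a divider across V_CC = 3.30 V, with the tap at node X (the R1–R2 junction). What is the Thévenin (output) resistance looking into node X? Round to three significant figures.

Looking into X with the source shorted: R_th = R1·R2/(R1+R2) = 24.20 × 4.72/28.92 = 3.950 kΩ.

R_th ≈ 3.95 kΩ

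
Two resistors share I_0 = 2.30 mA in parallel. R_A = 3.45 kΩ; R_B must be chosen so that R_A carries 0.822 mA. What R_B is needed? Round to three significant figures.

In a two-way split, I_A/I_0 = R_B/(R_A + R_B).
With f = 0.3574, R_B = R_A · f/(1−f) = 3.45 × 0.5562 = 1.919 kΩ.

R_B ≈ 1.92 kΩ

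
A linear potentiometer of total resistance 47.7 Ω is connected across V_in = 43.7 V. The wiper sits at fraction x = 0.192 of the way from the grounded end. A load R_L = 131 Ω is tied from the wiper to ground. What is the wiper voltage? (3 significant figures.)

The pot divides into 38.54 Ω above the wiper and 9.158 Ω below.
R_L loads the lower segment: effective lower R = 8.560 Ω.
V_out = 43.7 × 8.560/(38.54 + 8.560) = 7.942 V.
(Unloaded: V_out = x·V_in = 8.39 V.)

V_out ≈ 7.94 V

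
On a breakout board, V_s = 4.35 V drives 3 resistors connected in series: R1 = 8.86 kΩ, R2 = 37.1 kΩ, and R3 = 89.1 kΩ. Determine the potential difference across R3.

ΣR = 8.86 + 37.1 + 89.1 = 135.1 kΩ.
By the voltage-divider rule, V = 4.35 × 89.10/135.1 = 2.870 V.

V ≈ 2.87 V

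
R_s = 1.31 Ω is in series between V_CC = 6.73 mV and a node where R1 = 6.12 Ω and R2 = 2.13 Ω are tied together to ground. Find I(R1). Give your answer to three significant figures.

I ≈ 0.601 mA

Parallel bank: R_p = 1/(1/6.12 + 1/2.13) = 1.580 Ω.
Node voltage V_A = V_CC · R_p/(R_s + R_p) = 6.73 × 0.5467 = 3.679 mV.
Branch current I = V_A/R1 = 3.679/6.12 = 0.6012 mA.
(Check via current divider: I_total = 2.329 mA; share G_k/ΣG = 0.2582 → same result.)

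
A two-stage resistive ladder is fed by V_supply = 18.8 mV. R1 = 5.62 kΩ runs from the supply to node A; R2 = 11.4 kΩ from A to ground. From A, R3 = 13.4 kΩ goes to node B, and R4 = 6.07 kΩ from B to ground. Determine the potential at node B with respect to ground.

Node A sees R2 in parallel with the series input of stage 2, R3 + R4 = 19.47 kΩ.
R2 ‖ (R3+R4) = 7.190 kΩ.
So V_A = 18.8 × 0.5613 = 10.55 mV.
Stage 2 is unloaded, so V_B = V_A · R4/(R3+R4) = 10.55 × 6.07/19.47 = 3.290 mV.

V_B ≈ 3.29 mV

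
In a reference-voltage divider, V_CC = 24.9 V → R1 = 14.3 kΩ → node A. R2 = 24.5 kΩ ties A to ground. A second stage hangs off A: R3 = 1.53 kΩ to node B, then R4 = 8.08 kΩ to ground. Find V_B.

V_B ≈ 6.82 V

The second stage (R3 + R4 = 9.610 kΩ) loads node A in parallel with R2.
Effective lower resistance at A: R2 ‖ 9.610 = 6.903 kΩ.
V_A = 24.9 × 6.903/(14.3 + 6.903) = 8.106 V.
Then the unloaded second divider: V_B = V_A × R4/(R3+R4) = 8.106 × 0.8408 = 6.816 V.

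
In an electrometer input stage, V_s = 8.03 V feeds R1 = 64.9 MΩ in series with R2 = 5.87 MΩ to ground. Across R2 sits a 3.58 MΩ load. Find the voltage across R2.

First combine the lower leg with the load: R2 ‖ R_L = 2.224 MΩ.
Then V_out = V_s · R2'/(R1 + R2') = 8.03 × 2.224/67.12 = 0.2660 V.
(Unloaded it would be 0.666 V; the load pulls it down.)

V_out ≈ 0.266 V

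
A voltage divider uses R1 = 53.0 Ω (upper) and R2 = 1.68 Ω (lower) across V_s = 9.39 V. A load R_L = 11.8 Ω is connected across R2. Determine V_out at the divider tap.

R2 ‖ R_L = (1.68 × 11.8)/(1.68 + 11.8) = 1.471 Ω.
Voltage divider with the loaded lower leg: V_out = 9.39 × 1.471/(53.0 + 1.471) = 9.39 × 0.02700 = 0.2535 V.

V_out ≈ 0.254 V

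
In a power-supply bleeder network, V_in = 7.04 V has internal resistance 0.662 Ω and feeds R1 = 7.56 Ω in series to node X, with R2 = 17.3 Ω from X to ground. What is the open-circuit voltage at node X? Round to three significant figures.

V_th ≈ 4.77 V

R1' = 0.662 + 7.56 = 8.222 Ω (source resistance + R1).
V_th is the unloaded tap voltage: V_in · R2/(R1'+R2) = 7.04 × 0.6778 = 4.772 V.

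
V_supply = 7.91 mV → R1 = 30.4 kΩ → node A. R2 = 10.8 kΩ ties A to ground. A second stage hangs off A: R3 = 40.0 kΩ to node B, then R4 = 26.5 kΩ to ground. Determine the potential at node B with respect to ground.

Node A sees R2 in parallel with the series input of stage 2, R3 + R4 = 66.50 kΩ.
Effective lower resistance at A: R2 ‖ 66.50 = 9.291 kΩ.
So V_A = 7.91 × 0.2341 = 1.852 mV.
Then the unloaded second divider: V_B = V_A × R4/(R3+R4) = 1.852 × 0.3985 = 0.7379 mV.

V_B ≈ 0.738 mV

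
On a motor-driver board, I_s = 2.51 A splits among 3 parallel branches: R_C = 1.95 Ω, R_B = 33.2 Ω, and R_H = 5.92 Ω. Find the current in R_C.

I ≈ 1.81 A

Total conductance ΣG = 1/1.95 + 1/33.2 + 1/5.92 = 0.7119 (units of 1/Ω).
Current divider: I(R_C) = I_s · G_k/ΣG = 2.51 × (0.5128/0.7119) = 2.51 × 0.7204 = 1.808 A.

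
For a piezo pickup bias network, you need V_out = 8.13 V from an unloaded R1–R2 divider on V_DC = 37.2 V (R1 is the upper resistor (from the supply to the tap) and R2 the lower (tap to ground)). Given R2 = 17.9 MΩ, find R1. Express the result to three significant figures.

V_out/V_DC = R2/(R1+R2) = 0.2185.
Rearranging, R1 = R2·(1−k)/k = 17.9 × 3.576 = 64.00 MΩ.

R1 ≈ 64.0 MΩ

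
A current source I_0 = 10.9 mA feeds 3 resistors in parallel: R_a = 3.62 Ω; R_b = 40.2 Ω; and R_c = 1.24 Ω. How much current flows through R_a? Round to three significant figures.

I ≈ 2.72 mA

Conductances: ΣG = 1/3.62 + 1/40.2 + 1/1.24 = 1.108 (1/Ω).
Current divider: I(R_a) = I_0 · G_k/ΣG = 10.9 × (0.2762/1.108) = 10.9 × 0.2494 = 2.719 mA.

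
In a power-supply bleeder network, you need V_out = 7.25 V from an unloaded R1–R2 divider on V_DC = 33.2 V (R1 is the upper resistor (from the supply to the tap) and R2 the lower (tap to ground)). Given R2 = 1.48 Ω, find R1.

R1 ≈ 5.30 Ω

V_out/V_DC = R2/(R1+R2) = 0.2184.
Rearranging, R1 = R2·(1−k)/k = 1.48 × 3.579 = 5.297 Ω.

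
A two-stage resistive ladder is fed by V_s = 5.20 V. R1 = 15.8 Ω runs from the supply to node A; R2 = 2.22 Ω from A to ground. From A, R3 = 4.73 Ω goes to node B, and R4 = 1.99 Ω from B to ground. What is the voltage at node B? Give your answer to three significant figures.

V_B ≈ 0.147 V

Looking into the second stage from A: R3 + R4 = 6.720 Ω appears in parallel with R2.
Effective lower resistance at A: R2 ‖ 6.720 = 1.669 Ω.
V_A = 5.20 × 1.669/(15.8 + 1.669) = 0.4967 V.
V_B = V_A × 0.2961 = 0.1471 V.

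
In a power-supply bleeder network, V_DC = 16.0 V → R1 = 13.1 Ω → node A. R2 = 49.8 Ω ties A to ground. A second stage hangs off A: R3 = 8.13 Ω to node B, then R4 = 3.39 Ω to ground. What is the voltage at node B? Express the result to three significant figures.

V_B ≈ 1.96 V

The second stage (R3 + R4 = 11.52 Ω) loads node A in parallel with R2.
Effective lower resistance at A: R2 ‖ 11.52 = 9.356 Ω.
V_A = 16.0 × 9.356/(13.1 + 9.356) = 6.666 V.
V_B = V_A × 0.2943 = 1.962 V.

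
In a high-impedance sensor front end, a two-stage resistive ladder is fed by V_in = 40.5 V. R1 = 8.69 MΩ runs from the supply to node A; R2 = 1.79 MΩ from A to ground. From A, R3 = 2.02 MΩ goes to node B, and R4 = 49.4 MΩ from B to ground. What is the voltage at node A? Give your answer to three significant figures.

Node A sees R2 in parallel with the series input of stage 2, R3 + R4 = 51.42 MΩ.
Effective lower resistance at A: R2 ‖ 51.42 = 1.730 MΩ.
First divider: V_A = V_in · 1.730/(8.69 + 1.730) = 6.723 V.

V_A ≈ 6.72 V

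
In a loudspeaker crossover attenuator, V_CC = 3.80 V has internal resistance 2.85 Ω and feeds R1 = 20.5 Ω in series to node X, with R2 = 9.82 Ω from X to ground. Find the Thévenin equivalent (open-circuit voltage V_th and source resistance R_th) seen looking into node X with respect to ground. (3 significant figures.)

R1' = 2.85 + 20.5 = 23.35 Ω (source resistance + R1).
V_th is the unloaded tap voltage: V_CC · R2/(R1'+R2) = 3.80 × 0.2961 = 1.125 V.
Zeroing V_CC shorts the top of R1' to ground, so R_th = R1' ‖ R2 = 6.913 Ω.

V_th ≈ 1.12 V, R_th ≈ 6.91 Ω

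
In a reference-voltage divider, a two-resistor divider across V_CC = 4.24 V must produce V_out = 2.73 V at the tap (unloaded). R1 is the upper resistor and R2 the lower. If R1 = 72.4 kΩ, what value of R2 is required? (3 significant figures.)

R2 ≈ 131 kΩ

The divider ratio is R2/(R1+R2) = 2.73/4.24 = 0.6439.
Rearranging, R2 = R1·k/(1−k) = 72.4 × 1.808 = 130.9 kΩ.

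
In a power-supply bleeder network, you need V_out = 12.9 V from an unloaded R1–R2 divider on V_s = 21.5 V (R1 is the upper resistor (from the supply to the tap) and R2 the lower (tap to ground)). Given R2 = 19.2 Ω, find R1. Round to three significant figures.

Required fraction k = V_out/V_s = 0.6000.
Rearranging, R1 = R2·(1−k)/k = 19.2 × 0.6667 = 12.80 Ω.

R1 ≈ 12.8 Ω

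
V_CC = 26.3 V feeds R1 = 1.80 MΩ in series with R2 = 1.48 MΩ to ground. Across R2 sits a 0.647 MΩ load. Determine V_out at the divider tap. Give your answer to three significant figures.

The load sits in parallel with R2, giving an effective lower resistance R2' = R2·R_L/(R2+R_L) = 0.4502 MΩ.
Voltage divider with the loaded lower leg: V_out = 26.3 × 0.4502/(1.80 + 0.4502) = 26.3 × 0.2001 = 5.262 V.
(Unloaded it would be 11.9 V; the load pulls it down.)

V_out ≈ 5.26 V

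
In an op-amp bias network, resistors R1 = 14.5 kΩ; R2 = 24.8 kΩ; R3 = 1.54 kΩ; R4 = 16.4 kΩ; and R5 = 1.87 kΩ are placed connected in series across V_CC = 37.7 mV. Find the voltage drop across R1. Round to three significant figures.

V ≈ 9.25 mV

Series total: ΣR = 14.5 + 24.8 + 1.54 + 16.4 + 1.87 = 59.11 kΩ.
V = V_CC · R/ΣR = 37.7 × 0.2453 = 9.248 mV.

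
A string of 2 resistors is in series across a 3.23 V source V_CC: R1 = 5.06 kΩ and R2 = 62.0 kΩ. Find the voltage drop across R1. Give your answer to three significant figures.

V ≈ 0.244 V

Total series resistance ΣR = 5.06 + 62.0 = 67.06 kΩ.
V = V_CC · R/ΣR = 3.23 × 0.07545 = 0.2437 V.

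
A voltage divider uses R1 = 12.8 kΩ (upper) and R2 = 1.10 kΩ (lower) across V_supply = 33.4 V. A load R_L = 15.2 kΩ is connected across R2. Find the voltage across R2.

First combine the lower leg with the load: R2 ‖ R_L = 1.026 kΩ.
Now apply the divider: V_out = 33.4 × 0.07419 = 2.478 V.
(Unloaded it would be 2.64 V; the load pulls it down.)

V_out ≈ 2.48 V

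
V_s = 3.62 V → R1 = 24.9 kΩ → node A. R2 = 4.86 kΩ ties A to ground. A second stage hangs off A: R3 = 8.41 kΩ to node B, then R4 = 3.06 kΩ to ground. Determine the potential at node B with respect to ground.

V_B ≈ 0.116 V

Node A sees R2 in parallel with the series input of stage 2, R3 + R4 = 11.47 kΩ.
Effective lower resistance at A: R2 ‖ 11.47 = 3.414 kΩ.
So V_A = 3.62 × 0.1206 = 0.4364 V.
Then the unloaded second divider: V_B = V_A × R4/(R3+R4) = 0.4364 × 0.2668 = 0.1164 V.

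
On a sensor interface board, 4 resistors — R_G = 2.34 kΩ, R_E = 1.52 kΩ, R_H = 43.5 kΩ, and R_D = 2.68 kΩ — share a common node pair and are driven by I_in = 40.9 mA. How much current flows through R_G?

Total conductance ΣG = 1/2.34 + 1/1.52 + 1/43.5 + 1/2.68 = 1.481 (units of 1/kΩ).
By the current-divider rule, I = I_in · G_k/ΣG = 40.9 × 0.2885 = 11.80 mA.

I ≈ 11.8 mA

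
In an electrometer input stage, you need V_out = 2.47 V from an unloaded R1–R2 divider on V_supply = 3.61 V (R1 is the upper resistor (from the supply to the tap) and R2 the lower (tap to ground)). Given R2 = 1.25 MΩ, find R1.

R1 ≈ 0.577 MΩ

Required fraction k = V_out/V_supply = 0.6842.
R1 = R2·(1/k − 1) = 1.25 × 0.4615 = 0.5769 MΩ.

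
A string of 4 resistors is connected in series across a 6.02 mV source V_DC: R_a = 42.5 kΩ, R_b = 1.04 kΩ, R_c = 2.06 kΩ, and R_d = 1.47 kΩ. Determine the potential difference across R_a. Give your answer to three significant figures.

Total series resistance ΣR = 42.5 + 1.04 + 2.06 + 1.47 = 47.07 kΩ.
Voltage divider: V = V_DC · (42.50 / 47.07) = 6.02 × 0.9029 = 5.436 mV.

V ≈ 5.44 mV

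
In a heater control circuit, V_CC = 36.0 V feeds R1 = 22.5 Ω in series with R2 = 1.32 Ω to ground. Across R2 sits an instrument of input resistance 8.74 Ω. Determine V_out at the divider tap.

V_out ≈ 1.75 V

R2 ‖ R_L = (1.32 × 8.74)/(1.32 + 8.74) = 1.147 Ω.
Then V_out = V_CC · R2'/(R1 + R2') = 36.0 × 1.147/23.65 = 1.746 V.
(Unloaded it would be 1.99 V; the load pulls it down.)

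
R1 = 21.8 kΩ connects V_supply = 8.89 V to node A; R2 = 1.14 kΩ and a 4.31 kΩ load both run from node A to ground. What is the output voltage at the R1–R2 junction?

R2 ‖ R_L = (1.14 × 4.31)/(1.14 + 4.31) = 0.9015 kΩ.
Voltage divider with the loaded lower leg: V_out = 8.89 × 0.9015/(21.8 + 0.9015) = 8.89 × 0.03971 = 0.3530 V.
(Unloaded it would be 0.442 V; the load pulls it down.)

V_out ≈ 0.353 V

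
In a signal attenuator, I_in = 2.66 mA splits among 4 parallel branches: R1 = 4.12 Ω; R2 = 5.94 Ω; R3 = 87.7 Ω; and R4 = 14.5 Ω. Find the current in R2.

Total conductance ΣG = 1/4.12 + 1/5.94 + 1/87.7 + 1/14.5 = 0.4914 (units of 1/Ω).
By the current-divider rule, I = I_in · G_k/ΣG = 2.66 × 0.3426 = 0.9112 mA.

I ≈ 0.911 mA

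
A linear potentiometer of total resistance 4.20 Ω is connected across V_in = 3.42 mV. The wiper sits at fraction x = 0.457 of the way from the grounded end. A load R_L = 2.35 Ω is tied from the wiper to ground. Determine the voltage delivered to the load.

V_out ≈ 1.08 mV

Split the track: R_lower = x·R_p = 1.919 Ω, R_upper = (1−x)·R_p = 2.281 Ω.
(x·R_p) ‖ R_L = 1.056 Ω.
Loaded-divider output: V_out = 3.42 × 0.3166 = 1.083 mV.
(Unloaded: V_out = x·V_in = 1.56 mV.)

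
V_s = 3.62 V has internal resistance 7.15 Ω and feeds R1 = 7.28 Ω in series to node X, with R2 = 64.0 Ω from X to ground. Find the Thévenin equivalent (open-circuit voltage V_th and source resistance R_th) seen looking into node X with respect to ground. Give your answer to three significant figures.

R1' = 7.15 + 7.28 = 14.43 Ω (source resistance + R1).
V_th is the unloaded tap voltage: V_s · R2/(R1'+R2) = 3.62 × 0.8160 = 2.954 V.
Looking into X with the source shorted: R_th = R1'·R2/(R1'+R2) = 14.43 × 64.0/78.43 = 11.78 Ω.

V_th ≈ 2.95 V, R_th ≈ 11.8 Ω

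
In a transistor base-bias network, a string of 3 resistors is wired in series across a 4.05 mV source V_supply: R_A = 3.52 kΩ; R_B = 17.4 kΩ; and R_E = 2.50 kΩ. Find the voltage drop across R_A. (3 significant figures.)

Total series resistance ΣR = 3.52 + 17.4 + 2.50 = 23.42 kΩ.
By the voltage-divider rule, V = 4.05 × 3.520/23.42 = 0.6087 mV.

V ≈ 0.609 mV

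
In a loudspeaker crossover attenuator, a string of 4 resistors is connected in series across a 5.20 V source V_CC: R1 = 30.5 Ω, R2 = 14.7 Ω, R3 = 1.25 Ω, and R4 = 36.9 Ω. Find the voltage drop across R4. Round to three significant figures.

V ≈ 2.30 V

Series total: ΣR = 30.5 + 14.7 + 1.25 + 36.9 = 83.35 Ω.
By the voltage-divider rule, V = 5.20 × 36.90/83.35 = 2.302 V.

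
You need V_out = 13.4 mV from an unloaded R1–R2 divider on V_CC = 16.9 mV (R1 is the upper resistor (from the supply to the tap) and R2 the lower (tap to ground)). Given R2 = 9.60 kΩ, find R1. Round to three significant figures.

V_out/V_CC = R2/(R1+R2) = 0.7929.
R1 = R2·(1/k − 1) = 9.60 × 0.2612 = 2.507 kΩ.

R1 ≈ 2.51 kΩ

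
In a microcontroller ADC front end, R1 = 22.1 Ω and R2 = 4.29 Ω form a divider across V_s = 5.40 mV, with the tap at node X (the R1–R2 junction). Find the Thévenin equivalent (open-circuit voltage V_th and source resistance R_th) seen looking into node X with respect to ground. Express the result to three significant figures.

With X open, the divider is unloaded: V_th = 5.40 × 4.29/26.39 = 0.8778 mV.
Looking into X with the source shorted: R_th = R1·R2/(R1+R2) = 22.10 × 4.29/26.39 = 3.593 Ω.

V_th ≈ 0.878 mV, R_th ≈ 3.59 Ω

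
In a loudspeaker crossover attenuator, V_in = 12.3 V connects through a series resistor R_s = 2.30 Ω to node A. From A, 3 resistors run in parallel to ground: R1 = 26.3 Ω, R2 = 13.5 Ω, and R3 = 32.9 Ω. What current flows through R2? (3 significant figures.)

I ≈ 0.686 A

Parallel bank: R_p = 1/(1/26.3 + 1/13.5 + 1/32.9) = 7.018 Ω.
V_A by voltage divider: V_A = 12.3 × 7.018/(2.30 + 7.018) = 9.264 V.
Branch current I = V_A/R2 = 9.264/13.5 = 0.6862 A.
(Equivalently: I_total = 1.320 A, then current-divider fraction G_k/ΣG = 0.5198.)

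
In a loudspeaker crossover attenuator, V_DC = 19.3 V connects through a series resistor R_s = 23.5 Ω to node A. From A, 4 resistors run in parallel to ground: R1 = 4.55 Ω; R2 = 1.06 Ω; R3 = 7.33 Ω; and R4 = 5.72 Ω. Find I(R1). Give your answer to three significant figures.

Parallel bank: R_p = 1/(1/4.55 + 1/1.06 + 1/7.33 + 1/5.72) = 0.6782 Ω.
V_A by voltage divider: V_A = 19.3 × 0.6782/(23.5 + 0.6782) = 0.5414 V.
I(R1) = V_A / R1 = 0.5414/4.55 = 0.1190 A.
(Check via current divider: I_total = 0.7982 A; share G_k/ΣG = 0.1491 → same result.)

I ≈ 0.119 A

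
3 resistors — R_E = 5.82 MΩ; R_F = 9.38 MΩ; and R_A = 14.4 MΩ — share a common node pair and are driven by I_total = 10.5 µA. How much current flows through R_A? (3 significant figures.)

Total conductance ΣG = 1/5.82 + 1/9.38 + 1/14.4 = 0.3479 (units of 1/MΩ).
Current divider: I(R_A) = I_total · G_k/ΣG = 10.5 × (0.06944/0.3479) = 10.5 × 0.1996 = 2.096 µA.

I ≈ 2.10 µA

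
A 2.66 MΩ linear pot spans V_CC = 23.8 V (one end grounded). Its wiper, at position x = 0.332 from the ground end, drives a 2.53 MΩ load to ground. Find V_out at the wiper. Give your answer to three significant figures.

V_out ≈ 6.41 V

Split the track: R_lower = x·R_p = 0.8831 MΩ, R_upper = (1−x)·R_p = 1.777 MΩ.
(x·R_p) ‖ R_L = 0.6546 MΩ.
Then V_out = V_CC · 0.6546/(1.777 + 0.6546) = 6.408 V.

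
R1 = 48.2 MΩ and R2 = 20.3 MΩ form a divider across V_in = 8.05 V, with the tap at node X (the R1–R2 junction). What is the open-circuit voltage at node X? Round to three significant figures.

With X open, the divider is unloaded: V_th = 8.05 × 20.3/68.50 = 2.386 V.

V_th ≈ 2.39 V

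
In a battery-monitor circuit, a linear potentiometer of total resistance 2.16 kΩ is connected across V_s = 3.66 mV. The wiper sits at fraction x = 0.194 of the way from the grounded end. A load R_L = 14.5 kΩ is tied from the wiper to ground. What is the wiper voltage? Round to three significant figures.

V_out ≈ 0.694 mV

Split the track: R_lower = x·R_p = 0.4190 kΩ, R_upper = (1−x)·R_p = 1.741 kΩ.
Lower segment in parallel with the load: 0.4190 ‖ 14.5 = 0.4073 kΩ.
Loaded-divider output: V_out = 3.66 × 0.1896 = 0.6939 mV.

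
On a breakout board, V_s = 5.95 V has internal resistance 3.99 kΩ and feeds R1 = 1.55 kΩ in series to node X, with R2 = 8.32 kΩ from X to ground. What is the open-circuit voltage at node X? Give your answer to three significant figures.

V_th ≈ 3.57 V

R1' = 3.99 + 1.55 = 5.540 kΩ (source resistance + R1).
With X open, the divider is unloaded: V_th = 5.95 × 8.32/13.86 = 3.572 V.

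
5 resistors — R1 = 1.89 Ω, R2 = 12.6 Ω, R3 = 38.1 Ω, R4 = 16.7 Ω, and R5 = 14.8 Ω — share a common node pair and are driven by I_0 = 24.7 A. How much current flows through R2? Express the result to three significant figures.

I ≈ 2.57 A

ΣG = 1/1.89 + 1/12.6 + 1/38.1 + 1/16.7 + 1/14.8 = 0.7622.
Current divider: I(R2) = I_0 · G_k/ΣG = 24.7 × (0.07937/0.7622) = 24.7 × 0.1041 = 2.572 A.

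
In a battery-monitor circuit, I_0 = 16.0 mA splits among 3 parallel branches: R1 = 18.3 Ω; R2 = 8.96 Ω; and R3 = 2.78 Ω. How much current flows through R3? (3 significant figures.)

I ≈ 10.9 mA

Conductances: ΣG = 1/18.3 + 1/8.96 + 1/2.78 = 0.5260 (1/Ω).
By the current-divider rule, I = I_0 · G_k/ΣG = 16.0 × 0.6839 = 10.94 mA.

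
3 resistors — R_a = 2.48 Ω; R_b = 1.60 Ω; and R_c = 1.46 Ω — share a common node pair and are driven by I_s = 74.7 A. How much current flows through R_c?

ΣG = 1/2.48 + 1/1.60 + 1/1.46 = 1.713.
By the current-divider rule, I = I_s · G_k/ΣG = 74.7 × 0.3998 = 29.87 A.

I ≈ 29.9 A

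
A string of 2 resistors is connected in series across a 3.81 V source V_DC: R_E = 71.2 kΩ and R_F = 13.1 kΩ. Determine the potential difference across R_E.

Total series resistance ΣR = 71.2 + 13.1 = 84.30 kΩ.
V = V_DC · R/ΣR = 3.81 × 0.8446 = 3.218 V.

V ≈ 3.22 V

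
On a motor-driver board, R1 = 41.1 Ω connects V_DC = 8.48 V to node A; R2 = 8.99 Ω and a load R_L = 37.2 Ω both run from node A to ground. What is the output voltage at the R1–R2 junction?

The load sits in parallel with R2, giving an effective lower resistance R2' = R2·R_L/(R2+R_L) = 7.240 Ω.
Then V_out = V_DC · R2'/(R1 + R2') = 8.48 × 7.240/48.34 = 1.270 V.

V_out ≈ 1.27 V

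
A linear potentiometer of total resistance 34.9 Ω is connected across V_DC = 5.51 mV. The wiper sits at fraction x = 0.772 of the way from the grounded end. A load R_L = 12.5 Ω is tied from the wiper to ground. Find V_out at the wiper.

V_out ≈ 2.85 mV

Split the track: R_lower = x·R_p = 26.94 Ω, R_upper = (1−x)·R_p = 7.957 Ω.
Lower segment in parallel with the load: 26.94 ‖ 12.5 = 8.539 Ω.
V_out = 5.51 × 8.539/(7.957 + 8.539) = 2.852 mV.
(Unloaded: V_out = x·V_DC = 4.25 mV.)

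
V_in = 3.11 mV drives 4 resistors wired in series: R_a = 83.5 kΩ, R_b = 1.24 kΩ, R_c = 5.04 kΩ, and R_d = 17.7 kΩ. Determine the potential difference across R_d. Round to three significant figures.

ΣR = 83.5 + 1.24 + 5.04 + 17.7 = 107.5 kΩ.
Voltage divider: V = V_in · (17.70 / 107.5) = 3.11 × 0.1647 = 0.5122 mV.

V ≈ 0.512 mV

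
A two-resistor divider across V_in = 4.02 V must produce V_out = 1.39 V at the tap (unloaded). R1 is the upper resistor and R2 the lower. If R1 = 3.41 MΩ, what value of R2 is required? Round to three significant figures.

R2 ≈ 1.80 MΩ

Required fraction k = V_out/V_in = 0.3458.
So R2 = R1 · V_out/(V_in − V_out) = 3.41 × 1.39/(4.02 − 1.39) = 3.41 × 0.5285 = 1.802 MΩ.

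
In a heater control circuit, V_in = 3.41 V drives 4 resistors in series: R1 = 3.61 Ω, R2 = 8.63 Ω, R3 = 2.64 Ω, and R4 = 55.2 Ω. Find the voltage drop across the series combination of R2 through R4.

V ≈ 3.23 V

Series total: ΣR = 3.61 + 8.63 + 2.64 + 55.2 = 70.08 Ω.
R_{R2..R4} = 8.63 + 2.64 + 55.2 = 66.47 Ω.
By the voltage-divider rule, V = 3.41 × 66.47/70.08 = 3.234 V.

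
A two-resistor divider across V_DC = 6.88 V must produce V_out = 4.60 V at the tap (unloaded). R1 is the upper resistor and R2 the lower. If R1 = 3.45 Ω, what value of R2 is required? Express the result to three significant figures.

Required fraction k = V_out/V_DC = 0.6686.
R2 = R1 · 0.6686/(1 − 0.6686) = 6.961 Ω.

R2 ≈ 6.96 Ω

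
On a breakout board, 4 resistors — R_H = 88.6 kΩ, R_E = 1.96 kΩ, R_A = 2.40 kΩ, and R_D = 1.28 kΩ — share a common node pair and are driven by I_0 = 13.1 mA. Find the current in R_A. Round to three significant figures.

I ≈ 3.17 mA

Total conductance ΣG = 1/88.6 + 1/1.96 + 1/2.40 + 1/1.28 = 1.719 (units of 1/kΩ).
Current divider: I(R_A) = I_0 · G_k/ΣG = 13.1 × (0.4167/1.719) = 13.1 × 0.2423 = 3.175 mA.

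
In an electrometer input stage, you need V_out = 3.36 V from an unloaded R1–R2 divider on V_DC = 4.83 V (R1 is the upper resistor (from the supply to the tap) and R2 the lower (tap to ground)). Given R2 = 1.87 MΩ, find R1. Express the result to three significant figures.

R1 ≈ 0.818 MΩ

Required fraction k = V_out/V_DC = 0.6957.
Rearranging, R1 = R2·(1−k)/k = 1.87 × 0.4375 = 0.8181 MΩ.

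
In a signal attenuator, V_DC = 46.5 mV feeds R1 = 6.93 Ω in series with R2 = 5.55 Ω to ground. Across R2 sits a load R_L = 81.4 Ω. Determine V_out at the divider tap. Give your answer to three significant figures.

V_out ≈ 19.9 mV

R2 ‖ R_L = (5.55 × 81.4)/(5.55 + 81.4) = 5.196 Ω.
Now apply the divider: V_out = 46.5 × 0.4285 = 19.92 mV.
(Unloaded it would be 20.7 mV; the load pulls it down.)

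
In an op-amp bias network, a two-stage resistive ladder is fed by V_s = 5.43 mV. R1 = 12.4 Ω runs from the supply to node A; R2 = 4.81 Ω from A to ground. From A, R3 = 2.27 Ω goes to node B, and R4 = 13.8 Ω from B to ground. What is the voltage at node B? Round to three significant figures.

V_B ≈ 1.07 mV

The second stage (R3 + R4 = 16.07 Ω) loads node A in parallel with R2.
Effective lower resistance at A: R2 ‖ 16.07 = 3.702 Ω.
First divider: V_A = V_s · 3.702/(12.4 + 3.702) = 1.248 mV.
Stage 2 is unloaded, so V_B = V_A · R4/(R3+R4) = 1.248 × 13.8/16.07 = 1.072 mV.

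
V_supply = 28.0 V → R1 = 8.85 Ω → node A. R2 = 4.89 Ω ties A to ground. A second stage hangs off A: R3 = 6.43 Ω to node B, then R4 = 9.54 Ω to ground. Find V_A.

Node A sees R2 in parallel with the series input of stage 2, R3 + R4 = 15.97 Ω.
Effective lower resistance at A: R2 ‖ 15.97 = 3.744 Ω.
First divider: V_A = V_supply · 3.744/(8.85 + 3.744) = 8.323 V.

V_A ≈ 8.32 V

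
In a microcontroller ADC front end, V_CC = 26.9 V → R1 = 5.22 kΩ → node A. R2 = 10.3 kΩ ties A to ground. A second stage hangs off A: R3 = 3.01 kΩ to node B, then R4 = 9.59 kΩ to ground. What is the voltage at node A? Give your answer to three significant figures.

V_A ≈ 14.0 V

The second stage (R3 + R4 = 12.60 kΩ) loads node A in parallel with R2.
R2 ‖ (R3+R4) = 5.667 kΩ.
V_A = 26.9 × 5.667/(5.22 + 5.667) = 14.00 V.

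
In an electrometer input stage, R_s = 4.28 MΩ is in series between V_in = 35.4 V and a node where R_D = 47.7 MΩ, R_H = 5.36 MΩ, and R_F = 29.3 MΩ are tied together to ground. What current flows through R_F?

I ≈ 0.594 µA

Parallel bank: R_p = 1/(1/47.7 + 1/5.36 + 1/29.3) = 4.138 MΩ.
V_A = 35.4 × 4.138/8.418 = 17.40 V.
Branch current I = V_A/R_F = 17.40/29.3 = 0.5939 µA.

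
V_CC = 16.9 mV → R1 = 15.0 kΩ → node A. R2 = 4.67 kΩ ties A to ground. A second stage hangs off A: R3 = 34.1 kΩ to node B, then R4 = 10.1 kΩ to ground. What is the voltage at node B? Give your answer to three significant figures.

The second stage (R3 + R4 = 44.20 kΩ) loads node A in parallel with R2.
R2 ‖ (R3+R4) = 4.224 kΩ.
So V_A = 16.9 × 0.2197 = 3.713 mV.
Stage 2 is unloaded, so V_B = V_A · R4/(R3+R4) = 3.713 × 10.1/44.20 = 0.8485 mV.

V_B ≈ 0.848 mV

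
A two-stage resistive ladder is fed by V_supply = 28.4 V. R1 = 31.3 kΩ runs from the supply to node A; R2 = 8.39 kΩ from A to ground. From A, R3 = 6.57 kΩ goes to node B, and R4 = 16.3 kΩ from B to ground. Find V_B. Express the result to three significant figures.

V_B ≈ 3.32 V

Node A sees R2 in parallel with the series input of stage 2, R3 + R4 = 22.87 kΩ.
R2 ‖ (R3+R4) = 6.138 kΩ.
V_A = 28.4 × 6.138/(31.3 + 6.138) = 4.656 V.
Stage 2 is unloaded, so V_B = V_A · R4/(R3+R4) = 4.656 × 16.3/22.87 = 3.319 V.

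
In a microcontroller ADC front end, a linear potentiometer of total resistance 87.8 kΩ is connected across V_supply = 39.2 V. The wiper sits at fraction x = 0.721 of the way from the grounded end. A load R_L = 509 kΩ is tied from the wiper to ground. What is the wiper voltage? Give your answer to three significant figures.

The pot divides into 24.50 kΩ above the wiper and 63.30 kΩ below.
(x·R_p) ‖ R_L = 56.30 kΩ.
Loaded-divider output: V_out = 39.2 × 0.6968 = 27.32 V.

V_out ≈ 27.3 V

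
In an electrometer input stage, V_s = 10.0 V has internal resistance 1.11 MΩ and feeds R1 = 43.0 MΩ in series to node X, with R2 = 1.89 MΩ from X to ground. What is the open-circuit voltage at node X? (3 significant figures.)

R1' = 1.11 + 43.0 = 44.11 MΩ (source resistance + R1).
With X open, the divider is unloaded: V_th = 10.0 × 1.89/46.00 = 0.4109 V.

V_th ≈ 0.411 V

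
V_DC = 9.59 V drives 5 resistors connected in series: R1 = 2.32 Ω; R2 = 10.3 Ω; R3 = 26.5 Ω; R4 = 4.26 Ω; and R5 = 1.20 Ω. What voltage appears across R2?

Series total: ΣR = 2.32 + 10.3 + 26.5 + 4.26 + 1.20 = 44.58 Ω.
Voltage divider: V = V_DC · (10.30 / 44.58) = 9.59 × 0.2310 = 2.216 V.

V ≈ 2.22 V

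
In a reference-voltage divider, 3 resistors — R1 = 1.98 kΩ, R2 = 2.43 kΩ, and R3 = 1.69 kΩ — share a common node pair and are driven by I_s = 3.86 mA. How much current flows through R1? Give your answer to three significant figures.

Total conductance ΣG = 1/1.98 + 1/2.43 + 1/1.69 = 1.508 (units of 1/kΩ).
R1 takes the fraction G_k/ΣG = 0.5051/1.508 = 0.3348, so I = 3.86 × 0.3348 = 1.293 mA.

I ≈ 1.29 mA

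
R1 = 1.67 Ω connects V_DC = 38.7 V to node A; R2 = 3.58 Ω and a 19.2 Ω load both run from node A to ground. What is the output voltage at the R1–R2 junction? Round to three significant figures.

V_out ≈ 24.9 V

R2 ‖ R_L = (3.58 × 19.2)/(3.58 + 19.2) = 3.017 Ω.
Then V_out = V_DC · R2'/(R1 + R2') = 38.7 × 3.017/4.687 = 24.91 V.
(Unloaded it would be 26.4 V; the load pulls it down.)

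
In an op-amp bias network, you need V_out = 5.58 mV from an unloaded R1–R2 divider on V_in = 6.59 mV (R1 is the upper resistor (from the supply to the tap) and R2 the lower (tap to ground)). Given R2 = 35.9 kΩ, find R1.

Required fraction k = V_out/V_in = 0.8467.
So R1 = R2 · (V_in/V_out − 1) = 35.9 × (6.59/5.58 − 1) = 35.9 × 0.1810 = 6.498 kΩ.

R1 ≈ 6.50 kΩ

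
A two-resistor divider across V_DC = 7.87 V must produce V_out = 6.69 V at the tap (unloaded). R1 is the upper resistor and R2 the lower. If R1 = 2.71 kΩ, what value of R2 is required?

The divider ratio is R2/(R1+R2) = 6.69/7.87 = 0.8501.
So R2 = R1 · V_out/(V_DC − V_out) = 2.71 × 6.69/(7.87 − 6.69) = 2.71 × 5.669 = 15.36 kΩ.

R2 ≈ 15.4 kΩ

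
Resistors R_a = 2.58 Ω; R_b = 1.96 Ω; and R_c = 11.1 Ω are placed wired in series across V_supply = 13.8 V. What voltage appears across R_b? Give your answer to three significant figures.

Series total: ΣR = 2.58 + 1.96 + 11.1 = 15.64 Ω.
Voltage divider: V = V_supply · (1.960 / 15.64) = 13.8 × 0.1253 = 1.729 V.

V ≈ 1.73 V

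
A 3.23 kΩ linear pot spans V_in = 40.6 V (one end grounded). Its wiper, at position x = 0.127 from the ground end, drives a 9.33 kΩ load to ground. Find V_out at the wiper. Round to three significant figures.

The pot divides into 2.820 kΩ above the wiper and 0.4102 kΩ below.
Lower segment in parallel with the load: 0.4102 ‖ 9.33 = 0.3929 kΩ.
Then V_out = V_in · 0.3929/(2.820 + 0.3929) = 4.966 V.
(Unloaded: V_out = x·V_in = 5.16 V.)

V_out ≈ 4.97 V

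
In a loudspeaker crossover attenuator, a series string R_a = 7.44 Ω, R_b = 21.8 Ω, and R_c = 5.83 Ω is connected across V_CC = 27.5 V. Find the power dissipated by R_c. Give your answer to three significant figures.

Series current I = V_CC/ΣR = 27.5/35.07 = 0.7841 A.
P = I²R = 0.6149 × 5.83 = 3.585 W.

P ≈ 3.58 W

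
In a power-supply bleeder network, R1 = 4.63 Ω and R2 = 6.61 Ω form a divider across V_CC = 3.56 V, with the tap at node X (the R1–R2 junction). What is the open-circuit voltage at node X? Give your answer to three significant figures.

Open-circuit (no load on X): V_th = V_CC · R2/(R1 + R2) = 3.56 × 6.61/(4.630 + 6.61) = 2.094 V.

V_th ≈ 2.09 V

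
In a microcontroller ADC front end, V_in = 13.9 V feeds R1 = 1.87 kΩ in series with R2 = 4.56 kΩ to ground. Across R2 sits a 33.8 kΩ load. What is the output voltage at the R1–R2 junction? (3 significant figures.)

V_out ≈ 9.49 V

The load sits in parallel with R2, giving an effective lower resistance R2' = R2·R_L/(R2+R_L) = 4.018 kΩ.
Now apply the divider: V_out = 13.9 × 0.6824 = 9.485 V.
(Unloaded it would be 9.86 V; the load pulls it down.)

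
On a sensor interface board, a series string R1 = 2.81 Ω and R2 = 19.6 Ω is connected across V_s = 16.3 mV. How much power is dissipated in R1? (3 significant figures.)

ΣR = 22.41 Ω → I = 16.3/22.41 = 0.7274 mA.
V(R1) = I·R = 2.044 mV; P = V·I = 2.044 × 0.7274 = 1.487 µW.

P ≈ 1.49 µW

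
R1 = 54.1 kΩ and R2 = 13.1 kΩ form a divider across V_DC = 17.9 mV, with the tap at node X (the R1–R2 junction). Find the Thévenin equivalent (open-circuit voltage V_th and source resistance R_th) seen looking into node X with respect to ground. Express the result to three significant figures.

V_th ≈ 3.49 mV, R_th ≈ 10.5 kΩ

V_th is the unloaded tap voltage: V_DC · R2/(R1+R2) = 17.9 × 0.1949 = 3.489 mV.
Looking into X with the source shorted: R_th = R1·R2/(R1+R2) = 54.10 × 13.1/67.20 = 10.55 kΩ.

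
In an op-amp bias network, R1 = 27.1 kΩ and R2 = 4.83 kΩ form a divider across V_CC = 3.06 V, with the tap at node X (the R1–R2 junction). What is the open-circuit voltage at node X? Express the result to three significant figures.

With X open, the divider is unloaded: V_th = 3.06 × 4.83/31.93 = 0.4629 V.

V_th ≈ 0.463 V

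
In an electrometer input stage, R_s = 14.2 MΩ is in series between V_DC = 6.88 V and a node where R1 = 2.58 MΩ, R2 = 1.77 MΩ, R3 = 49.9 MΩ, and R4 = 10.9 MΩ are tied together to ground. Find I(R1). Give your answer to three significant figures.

I ≈ 0.165 µA

Parallel bank: R_p = 1/(1/2.58 + 1/1.77 + 1/49.9 + 1/10.9) = 0.9395 MΩ.
Node voltage V_A = V_DC · R_p/(R_s + R_p) = 6.88 × 0.06206 = 0.4270 V.
I(R1) = V_A / R1 = 0.4270/2.58 = 0.1655 µA.
(Check via current divider: I_total = 0.4544 µA; share G_k/ΣG = 0.3642 → same result.)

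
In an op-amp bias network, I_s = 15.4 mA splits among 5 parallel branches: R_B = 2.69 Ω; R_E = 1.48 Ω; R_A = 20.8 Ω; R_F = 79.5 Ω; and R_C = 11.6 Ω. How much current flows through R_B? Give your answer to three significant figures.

I ≈ 4.79 mA

Conductances: ΣG = 1/2.69 + 1/1.48 + 1/20.8 + 1/79.5 + 1/11.6 = 1.194 (1/Ω).
R_B takes the fraction G_k/ΣG = 0.3717/1.194 = 0.3113, so I = 15.4 × 0.3113 = 4.794 mA.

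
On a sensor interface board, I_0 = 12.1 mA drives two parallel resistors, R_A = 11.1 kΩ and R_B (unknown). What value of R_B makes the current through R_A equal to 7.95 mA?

In a two-way split, I_A/I_0 = R_B/(R_A + R_B).
7.95/12.1 = R_B/(R_A + R_B) → R_B = R_A · (0.6570)/(1 − 0.6570) = 11.1 × 1.916 = 21.26 kΩ.

R_B ≈ 21.3 kΩ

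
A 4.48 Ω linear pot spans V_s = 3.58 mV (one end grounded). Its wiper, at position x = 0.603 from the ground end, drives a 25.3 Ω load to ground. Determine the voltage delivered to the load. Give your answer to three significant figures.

The pot divides into 1.779 Ω above the wiper and 2.701 Ω below.
Lower segment in parallel with the load: 2.701 ‖ 25.3 = 2.441 Ω.
V_out = 3.58 × 2.441/(1.779 + 2.441) = 2.071 mV.

V_out ≈ 2.07 mV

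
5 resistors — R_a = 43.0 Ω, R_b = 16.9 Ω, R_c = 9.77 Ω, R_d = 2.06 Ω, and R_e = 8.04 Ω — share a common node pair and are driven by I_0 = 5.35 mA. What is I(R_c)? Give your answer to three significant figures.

ΣG = 1/43.0 + 1/16.9 + 1/9.77 + 1/2.06 + 1/8.04 = 0.7946.
By the current-divider rule, I = I_0 · G_k/ΣG = 5.35 × 0.1288 = 0.6891 mA.

I ≈ 0.689 mA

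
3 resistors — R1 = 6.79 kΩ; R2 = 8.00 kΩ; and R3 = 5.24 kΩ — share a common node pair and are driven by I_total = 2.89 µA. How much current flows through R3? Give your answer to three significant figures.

I ≈ 1.19 µA

Total conductance ΣG = 1/6.79 + 1/8.00 + 1/5.24 = 0.4631 (units of 1/kΩ).
By the current-divider rule, I = I_total · G_k/ΣG = 2.89 × 0.4121 = 1.191 µA.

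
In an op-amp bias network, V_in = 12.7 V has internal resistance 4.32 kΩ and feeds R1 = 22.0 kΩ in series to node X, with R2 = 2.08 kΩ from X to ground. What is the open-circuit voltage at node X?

R1' = 4.32 + 22.0 = 26.32 kΩ (source resistance + R1).
V_th is the unloaded tap voltage: V_in · R2/(R1'+R2) = 12.7 × 0.07324 = 0.9301 V.

V_th ≈ 0.930 V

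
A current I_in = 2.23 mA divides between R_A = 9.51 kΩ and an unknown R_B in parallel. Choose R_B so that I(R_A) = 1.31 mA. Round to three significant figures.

In a two-way split, I_A/I_in = R_B/(R_A + R_B).
With f = 0.5874, R_B = R_A · f/(1−f) = 9.51 × 1.424 = 13.54 kΩ.

R_B ≈ 13.5 kΩ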